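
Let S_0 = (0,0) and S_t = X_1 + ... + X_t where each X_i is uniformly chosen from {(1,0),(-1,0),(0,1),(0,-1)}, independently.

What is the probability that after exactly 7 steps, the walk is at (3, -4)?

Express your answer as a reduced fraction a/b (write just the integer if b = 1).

Let h be the number of horizontal steps (so 7-h are vertical). To end at (3,-4) need (h+3)/2 right-steps and ((7-h)-4)/2 up-steps.
Sum over h with 3 ≤ h ≤ 3, h ≡ 1 (mod 2), 7-h ≡ 0 (mod 2):
h=3: C(7,3)·C(3,3)·C(4,0) = 35·1·1 = 35
Total favorable: 35
Total paths: 4^7 = 16384
P = 35/16384 = 35/16384

Answer: 35/16384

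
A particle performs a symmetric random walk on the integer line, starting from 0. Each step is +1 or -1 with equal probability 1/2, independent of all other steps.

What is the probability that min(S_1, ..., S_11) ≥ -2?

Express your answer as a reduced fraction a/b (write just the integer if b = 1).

Answer: 627/1024

Derivation:
Let f(t,s) = #length-t paths at position s with S_1..S_t all ≥ -2.
f(t,s) = f(t-1,s-1) + f(t-1,s+1) for s ≥ -2; f(t,s) = 0 for s < -2.
t=0: f(0,0)=1
t=1: f(1,-1)=1 f(1,1)=1
t=2: f(2,-2)=1 f(2,0)=2 f(2,2)=1
t=3: f(3,-1)=3 f(3,1)=3 f(3,3)=1
t=4: f(4,-2)=3 f(4,0)=6 f(4,2)=4 f(4,4)=1
t=5: f(5,-1)=9 f(5,1)=10 f(5,3)=5 f(5,5)=1
t=6: f(6,-2)=9 f(6,0)=19 f(6,2)=15 f(6,4)=6 f(6,6)=1
t=7: f(7,-1)=28 f(7,1)=34 f(7,3)=21 f(7,5)=7 f(7,7)=1
t=8: f(8,-2)=28 f(8,0)=62 f(8,2)=55 f(8,4)=28 f(8,6)=8 f(8,8)=1
t=9: f(9,-1)=90 f(9,1)=117 f(9,3)=83 f(9,5)=36 f(9,7)=9 f(9,9)=1
t=10: f(10,-2)=90 f(10,0)=207 f(10,2)=200 f(10,4)=119 f(10,6)=45 f(10,8)=10 f(10,10)=1
t=11: f(11,-1)=297 f(11,1)=407 f(11,3)=319 f(11,5)=164 f(11,7)=55 f(11,9)=11 f(11,11)=1
Σ_s f(11,s) = 1254
P = 1254/2048 = 627/1024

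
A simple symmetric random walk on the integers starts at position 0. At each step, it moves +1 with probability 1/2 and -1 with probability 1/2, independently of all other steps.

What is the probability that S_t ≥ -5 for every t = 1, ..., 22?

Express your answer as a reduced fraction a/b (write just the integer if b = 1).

Answer: 1656667/2097152

Derivation:
Let f(t,s) = #length-t paths at position s with S_1..S_t all ≥ -5.
f(t,s) = f(t-1,s-1) + f(t-1,s+1) for s ≥ -5; f(t,s) = 0 for s < -5.
t=0: f(0,0)=1
t=1: f(1,-1)=1 f(1,1)=1
t=2: f(2,-2)=1 f(2,0)=2 f(2,2)=1
t=3: f(3,-3)=1 f(3,-1)=3 f(3,1)=3 f(3,3)=1
t=4: f(4,-4)=1 f(4,-2)=4 f(4,0)=6 f(4,2)=4 f(4,4)=1
t=5: f(5,-5)=1 f(5,-3)=5 f(5,-1)=10 f(5,1)=10 f(5,3)=5 f(5,5)=1
t=6: f(6,-4)=6 f(6,-2)=15 f(6,0)=20 f(6,2)=15 f(6,4)=6 f(6,6)=1
t=7: f(7,-5)=6 f(7,-3)=21 f(7,-1)=35 f(7,1)=35 f(7,3)=21 f(7,5)=7 f(7,7)=1
t=8: f(8,-4)=27 f(8,-2)=56 f(8,0)=70 f(8,2)=56 f(8,4)=28 f(8,6)=8 f(8,8)=1
t=9: f(9,-5)=27 f(9,-3)=83 f(9,-1)=126 f(9,1)=126 f(9,3)=84 f(9,5)=36 f(9,7)=9 f(9,9)=1
t=10: f(10,-4)=110 f(10,-2)=209 f(10,0)=252 f(10,2)=210 f(10,4)=120 f(10,6)=45 f(10,8)=10 f(10,10)=1
t=11: f(11,-5)=110 f(11,-3)=319 f(11,-1)=461 f(11,1)=462 f(11,3)=330 f(11,5)=165 f(11,7)=55 f(11,9)=11 f(11,11)=1
t=12: f(12,-4)=429 f(12,-2)=780 f(12,0)=923 f(12,2)=792 f(12,4)=495 f(12,6)=220 f(12,8)=66 f(12,10)=12 f(12,12)=1
t=13: f(13,-5)=429 f(13,-3)=1209 f(13,-1)=1703 f(13,1)=1715 f(13,3)=1287 f(13,5)=715 f(13,7)=286 f(13,9)=78 f(13,11)=13 f(13,13)=1
t=14: f(14,-4)=1638 f(14,-2)=2912 f(14,0)=3418 f(14,2)=3002 f(14,4)=2002 f(14,6)=1001 f(14,8)=364 f(14,10)=91 f(14,12)=14 f(14,14)=1
t=15: f(15,-5)=1638 f(15,-3)=4550 f(15,-1)=6330 f(15,1)=6420 f(15,3)=5004 f(15,5)=3003 f(15,7)=1365 f(15,9)=455 f(15,11)=105 f(15,13)=15 f(15,15)=1
t=16: f(16,-4)=6188 f(16,-2)=10880 f(16,0)=12750 f(16,2)=11424 f(16,4)=8007 f(16,6)=4368 f(16,8)=1820 f(16,10)=560 f(16,12)=120 f(16,14)=16 f(16,16)=1
t=17: f(17,-5)=6188 f(17,-3)=17068 f(17,-1)=23630 f(17,1)=24174 f(17,3)=19431 f(17,5)=12375 f(17,7)=6188 f(17,9)=2380 f(17,11)=680 f(17,13)=136 f(17,15)=17 f(17,17)=1
t=18: f(18,-4)=23256 f(18,-2)=40698 f(18,0)=47804 f(18,2)=43605 f(18,4)=31806 f(18,6)=18563 f(18,8)=8568 f(18,10)=3060 f(18,12)=816 f(18,14)=153 f(18,16)=18 f(18,18)=1
t=19: f(19,-5)=23256 f(19,-3)=63954 f(19,-1)=88502 f(19,1)=91409 f(19,3)=75411 f(19,5)=50369 f(19,7)=27131 f(19,9)=11628 f(19,11)=3876 f(19,13)=969 f(19,15)=171 f(19,17)=19 f(19,19)=1
t=20: f(20,-4)=87210 f(20,-2)=152456 f(20,0)=179911 f(20,2)=166820 f(20,4)=125780 f(20,6)=77500 f(20,8)=38759 f(20,10)=15504 f(20,12)=4845 f(20,14)=1140 f(20,16)=190 f(20,18)=20 f(20,20)=1
t=21: f(21,-5)=87210 f(21,-3)=239666 f(21,-1)=332367 f(21,1)=346731 f(21,3)=292600 f(21,5)=203280 f(21,7)=116259 f(21,9)=54263 f(21,11)=20349 f(21,13)=5985 f(21,15)=1330 f(21,17)=210 f(21,19)=21 f(21,21)=1
t=22: f(22,-4)=326876 f(22,-2)=572033 f(22,0)=679098 f(22,2)=639331 f(22,4)=495880 f(22,6)=319539 f(22,8)=170522 f(22,10)=74612 f(22,12)=26334 f(22,14)=7315 f(22,16)=1540 f(22,18)=231 f(22,20)=22 f(22,22)=1
Σ_s f(22,s) = 3313334
P = 3313334/4194304 = 1656667/2097152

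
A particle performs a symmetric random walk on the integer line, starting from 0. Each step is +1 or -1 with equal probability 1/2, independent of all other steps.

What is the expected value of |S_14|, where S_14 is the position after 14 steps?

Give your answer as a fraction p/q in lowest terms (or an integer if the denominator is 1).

Answer: 3003/1024

Derivation:
S_14 takes values m ≡ 0 (mod 2) with |m| ≤ 14; P(S_14=m) = C(14,(14+m)/2)/2^14.
Total paths: 2^14 = 16384
Distribution: P(S=-14)=1/16384, P(S=-12)=14/16384, P(S=-10)=91/16384, P(S=-8)=364/16384, P(S=-6)=1001/16384, P(S=-4)=2002/16384, P(S=-2)=3003/16384, P(S=0)=3432/16384, P(S=2)=3003/16384, P(S=4)=2002/16384, P(S=6)=1001/16384, P(S=8)=364/16384, P(S=10)=91/16384, P(S=12)=14/16384, P(S=14)=1/16384
E[|S_14|] = Σ_m |m|·P(S_14=m) = 48048/16384 = 3003/1024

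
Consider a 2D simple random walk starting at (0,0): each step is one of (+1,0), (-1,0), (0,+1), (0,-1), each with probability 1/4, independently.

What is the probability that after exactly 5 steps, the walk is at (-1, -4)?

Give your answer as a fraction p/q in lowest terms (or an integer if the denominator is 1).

Let h be the number of horizontal steps (so 5-h are vertical). To end at (-1,-4) need (h-1)/2 right-steps and ((5-h)-4)/2 up-steps.
Sum over h with 1 ≤ h ≤ 1, h ≡ 1 (mod 2), 5-h ≡ 0 (mod 2):
h=1: C(5,1)·C(1,0)·C(4,0) = 5·1·1 = 5
Total favorable: 5
Total paths: 4^5 = 1024
P = 5/1024 = 5/1024

Answer: 5/1024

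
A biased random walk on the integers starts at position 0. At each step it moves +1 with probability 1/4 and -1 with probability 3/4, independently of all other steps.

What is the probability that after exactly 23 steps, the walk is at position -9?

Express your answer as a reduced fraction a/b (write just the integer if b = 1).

Answer: 10553204980197/70368744177664

Derivation:
To reach position -9 after 23 steps: need 7 steps of +1 and 16 steps of -1.
Number of such sequences: C(23,7) = 245157
Each has probability (1/4)^7 · (3/4)^16 = 43046721/70368744177664
P = 245157 · 43046721/70368744177664 = 10553204980197/70368744177664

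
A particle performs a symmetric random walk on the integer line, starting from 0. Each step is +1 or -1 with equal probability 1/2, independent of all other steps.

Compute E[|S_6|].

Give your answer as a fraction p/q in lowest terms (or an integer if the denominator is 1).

Answer: 15/8

Derivation:
S_6 takes values m ≡ 0 (mod 2) with |m| ≤ 6; P(S_6=m) = C(6,(6+m)/2)/2^6.
Total paths: 2^6 = 64
Distribution: P(S=-6)=1/64, P(S=-4)=6/64, P(S=-2)=15/64, P(S=0)=20/64, P(S=2)=15/64, P(S=4)=6/64, P(S=6)=1/64
E[|S_6|] = Σ_m |m|·P(S_6=m) = 120/64 = 15/8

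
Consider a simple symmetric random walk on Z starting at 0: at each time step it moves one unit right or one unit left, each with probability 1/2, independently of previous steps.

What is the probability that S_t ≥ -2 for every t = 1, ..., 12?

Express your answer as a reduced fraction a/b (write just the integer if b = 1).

Answer: 627/1024

Derivation:
Let f(t,s) = #length-t paths at position s with S_1..S_t all ≥ -2.
f(t,s) = f(t-1,s-1) + f(t-1,s+1) for s ≥ -2; f(t,s) = 0 for s < -2.
t=0: f(0,0)=1
t=1: f(1,-1)=1 f(1,1)=1
t=2: f(2,-2)=1 f(2,0)=2 f(2,2)=1
t=3: f(3,-1)=3 f(3,1)=3 f(3,3)=1
t=4: f(4,-2)=3 f(4,0)=6 f(4,2)=4 f(4,4)=1
t=5: f(5,-1)=9 f(5,1)=10 f(5,3)=5 f(5,5)=1
t=6: f(6,-2)=9 f(6,0)=19 f(6,2)=15 f(6,4)=6 f(6,6)=1
t=7: f(7,-1)=28 f(7,1)=34 f(7,3)=21 f(7,5)=7 f(7,7)=1
t=8: f(8,-2)=28 f(8,0)=62 f(8,2)=55 f(8,4)=28 f(8,6)=8 f(8,8)=1
t=9: f(9,-1)=90 f(9,1)=117 f(9,3)=83 f(9,5)=36 f(9,7)=9 f(9,9)=1
t=10: f(10,-2)=90 f(10,0)=207 f(10,2)=200 f(10,4)=119 f(10,6)=45 f(10,8)=10 f(10,10)=1
t=11: f(11,-1)=297 f(11,1)=407 f(11,3)=319 f(11,5)=164 f(11,7)=55 f(11,9)=11 f(11,11)=1
t=12: f(12,-2)=297 f(12,0)=704 f(12,2)=726 f(12,4)=483 f(12,6)=219 f(12,8)=66 f(12,10)=12 f(12,12)=1
Σ_s f(12,s) = 2508
P = 2508/4096 = 627/1024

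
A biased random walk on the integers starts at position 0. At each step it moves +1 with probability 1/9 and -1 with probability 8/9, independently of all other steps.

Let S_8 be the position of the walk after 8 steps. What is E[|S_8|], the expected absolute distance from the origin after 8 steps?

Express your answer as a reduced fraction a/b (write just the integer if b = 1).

Answer: 267976072/43046721

Derivation:
S_8 takes values m ≡ 0 (mod 2) with |m| ≤ 8; P(S_8=m) = C(8,(8+m)/2) · (1/9)^((8+m)/2) · (8/9)^((8-m)/2).
Distribution: P(S=-8)=16777216/43046721, P(S=-6)=16777216/43046721, P(S=-4)=7340032/43046721, P(S=-2)=1835008/43046721, P(S=0)=286720/43046721, P(S=2)=28672/43046721, P(S=4)=1792/43046721, P(S=6)=64/43046721, P(S=8)=1/43046721
E[|S_8|] = Σ_m |m|·P(S_8=m) = 267976072/43046721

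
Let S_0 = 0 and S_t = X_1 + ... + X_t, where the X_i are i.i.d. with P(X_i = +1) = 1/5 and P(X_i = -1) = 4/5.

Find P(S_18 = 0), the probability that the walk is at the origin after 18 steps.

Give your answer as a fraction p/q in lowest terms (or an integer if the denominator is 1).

Answer: 2549088256/762939453125

Derivation:
To be at 0 after 18 steps: need exactly 9 steps of +1 and 9 of -1.
Number of such sequences: C(18,9) = 48620
Each has probability (1/5)^9 · (4/5)^9 = 262144/3814697265625
P = 48620 · 262144/3814697265625 = 2549088256/762939453125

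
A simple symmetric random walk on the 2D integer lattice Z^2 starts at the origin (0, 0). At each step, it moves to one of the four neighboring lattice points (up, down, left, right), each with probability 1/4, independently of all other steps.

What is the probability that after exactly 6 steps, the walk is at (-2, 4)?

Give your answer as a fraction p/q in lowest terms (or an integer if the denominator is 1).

Let h be the number of horizontal steps (so 6-h are vertical). To end at (-2,4) need (h-2)/2 right-steps and ((6-h)+4)/2 up-steps.
Sum over h with 2 ≤ h ≤ 2, h ≡ 0 (mod 2), 6-h ≡ 0 (mod 2):
h=2: C(6,2)·C(2,0)·C(4,4) = 15·1·1 = 15
Total favorable: 15
Total paths: 4^6 = 4096
P = 15/4096 = 15/4096

Answer: 15/4096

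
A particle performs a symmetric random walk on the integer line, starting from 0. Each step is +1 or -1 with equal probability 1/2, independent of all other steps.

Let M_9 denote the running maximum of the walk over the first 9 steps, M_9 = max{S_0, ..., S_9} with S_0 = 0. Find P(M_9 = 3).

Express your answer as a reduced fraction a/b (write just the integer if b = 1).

Let M_9 = max(S_0,...,S_9). Use the reflection principle: for j ≥ 1, #{paths with M_9 ≥ j} = #{S_9 ≥ j} + #{S_9 ≥ j+1}.
By reflection, #{M_9 ≥ 3} = #{S_9 ≥ 3} + #{S_9 ≥ 4} = 130 + 46 = 176.
#{M_9 ≥ 4} = #{S_9 ≥ 4} + #{S_9 ≥ 5} = 46 + 46 = 92.
#{M_9 = 3} = 176 - 92 = 84.
P(M_9 = 3) = 84/512 = 21/128

Answer: 21/128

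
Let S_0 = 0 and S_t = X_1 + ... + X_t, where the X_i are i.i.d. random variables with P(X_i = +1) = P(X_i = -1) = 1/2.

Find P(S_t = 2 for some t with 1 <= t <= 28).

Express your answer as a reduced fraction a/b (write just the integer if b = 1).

Answer: 23859587/33554432

Derivation:
Count via complement. Let g(t,s) = #length-t paths at position s with S_1..S_t all ≠ 2.
g(t,s) = g(t-1,s-1) + g(t-1,s+1) for s ≠ 2; g(t,2) = 0.
t=0: g(0,0)=1
t=1: g(1,-1)=1 g(1,1)=1
t=2: g(2,-2)=1 g(2,0)=2
t=3: g(3,-3)=1 g(3,-1)=3 g(3,1)=2
t=4: g(4,-4)=1 g(4,-2)=4 g(4,0)=5
t=5: g(5,-5)=1 g(5,-3)=5 g(5,-1)=9 g(5,1)=5
t=6: g(6,-6)=1 g(6,-4)=6 g(6,-2)=14 g(6,0)=14
t=7: g(7,-7)=1 g(7,-5)=7 g(7,-3)=20 g(7,-1)=28 g(7,1)=14
t=8: g(8,-8)=1 g(8,-6)=8 g(8,-4)=27 g(8,-2)=48 g(8,0)=42
t=9: g(9,-9)=1 g(9,-7)=9 g(9,-5)=35 g(9,-3)=75 g(9,-1)=90 g(9,1)=42
t=10: g(10,-10)=1 g(10,-8)=10 g(10,-6)=44 g(10,-4)=110 g(10,-2)=165 g(10,0)=132
t=11: g(11,-11)=1 g(11,-9)=11 g(11,-7)=54 g(11,-5)=154 g(11,-3)=275 g(11,-1)=297 g(11,1)=132
t=12: g(12,-12)=1 g(12,-10)=12 g(12,-8)=65 g(12,-6)=208 g(12,-4)=429 g(12,-2)=572 g(12,0)=429
t=13: g(13,-13)=1 g(13,-11)=13 g(13,-9)=77 g(13,-7)=273 g(13,-5)=637 g(13,-3)=1001 g(13,-1)=1001 g(13,1)=429
t=14: g(14,-14)=1 g(14,-12)=14 g(14,-10)=90 g(14,-8)=350 g(14,-6)=910 g(14,-4)=1638 g(14,-2)=2002 g(14,0)=1430
t=15: g(15,-15)=1 g(15,-13)=15 g(15,-11)=104 g(15,-9)=440 g(15,-7)=1260 g(15,-5)=2548 g(15,-3)=3640 g(15,-1)=3432 g(15,1)=1430
t=16: g(16,-16)=1 g(16,-14)=16 g(16,-12)=119 g(16,-10)=544 g(16,-8)=1700 g(16,-6)=3808 g(16,-4)=6188 g(16,-2)=7072 g(16,0)=4862
t=17: g(17,-17)=1 g(17,-15)=17 g(17,-13)=135 g(17,-11)=663 g(17,-9)=2244 g(17,-7)=5508 g(17,-5)=9996 g(17,-3)=13260 g(17,-1)=11934 g(17,1)=4862
t=18: g(18,-18)=1 g(18,-16)=18 g(18,-14)=152 g(18,-12)=798 g(18,-10)=2907 g(18,-8)=7752 g(18,-6)=15504 g(18,-4)=23256 g(18,-2)=25194 g(18,0)=16796
t=19: g(19,-19)=1 g(19,-17)=19 g(19,-15)=170 g(19,-13)=950 g(19,-11)=3705 g(19,-9)=10659 g(19,-7)=23256 g(19,-5)=38760 g(19,-3)=48450 g(19,-1)=41990 g(19,1)=16796
t=20: g(20,-20)=1 g(20,-18)=20 g(20,-16)=189 g(20,-14)=1120 g(20,-12)=4655 g(20,-10)=14364 g(20,-8)=33915 g(20,-6)=62016 g(20,-4)=87210 g(20,-2)=90440 g(20,0)=58786
t=21: g(21,-21)=1 g(21,-19)=21 g(21,-17)=209 g(21,-15)=1309 g(21,-13)=5775 g(21,-11)=19019 g(21,-9)=48279 g(21,-7)=95931 g(21,-5)=149226 g(21,-3)=177650 g(21,-1)=149226 g(21,1)=58786
t=22: g(22,-22)=1 g(22,-20)=22 g(22,-18)=230 g(22,-16)=1518 g(22,-14)=7084 g(22,-12)=24794 g(22,-10)=67298 g(22,-8)=144210 g(22,-6)=245157 g(22,-4)=326876 g(22,-2)=326876 g(22,0)=208012
t=23: g(23,-23)=1 g(23,-21)=23 g(23,-19)=252 g(23,-17)=1748 g(23,-15)=8602 g(23,-13)=31878 g(23,-11)=92092 g(23,-9)=211508 g(23,-7)=389367 g(23,-5)=572033 g(23,-3)=653752 g(23,-1)=534888 g(23,1)=208012
t=24: g(24,-24)=1 g(24,-22)=24 g(24,-20)=275 g(24,-18)=2000 g(24,-16)=10350 g(24,-14)=40480 g(24,-12)=123970 g(24,-10)=303600 g(24,-8)=600875 g(24,-6)=961400 g(24,-4)=1225785 g(24,-2)=1188640 g(24,0)=742900
t=25: g(25,-25)=1 g(25,-23)=25 g(25,-21)=299 g(25,-19)=2275 g(25,-17)=12350 g(25,-15)=50830 g(25,-13)=164450 g(25,-11)=427570 g(25,-9)=904475 g(25,-7)=1562275 g(25,-5)=2187185 g(25,-3)=2414425 g(25,-1)=1931540 g(25,1)=742900
t=26: g(26,-26)=1 g(26,-24)=26 g(26,-22)=324 g(26,-20)=2574 g(26,-18)=14625 g(26,-16)=63180 g(26,-14)=215280 g(26,-12)=592020 g(26,-10)=1332045 g(26,-8)=2466750 g(26,-6)=3749460 g(26,-4)=4601610 g(26,-2)=4345965 g(26,0)=2674440
t=27: g(27,-27)=1 g(27,-25)=27 g(27,-23)=350 g(27,-21)=2898 g(27,-19)=17199 g(27,-17)=77805 g(27,-15)=278460 g(27,-13)=807300 g(27,-11)=1924065 g(27,-9)=3798795 g(27,-7)=6216210 g(27,-5)=8351070 g(27,-3)=8947575 g(27,-1)=7020405 g(27,1)=2674440
t=28: g(28,-28)=1 g(28,-26)=28 g(28,-24)=377 g(28,-22)=3248 g(28,-20)=20097 g(28,-18)=95004 g(28,-16)=356265 g(28,-14)=1085760 g(28,-12)=2731365 g(28,-10)=5722860 g(28,-8)=10015005 g(28,-6)=14567280 g(28,-4)=17298645 g(28,-2)=15967980 g(28,0)=9694845
Paths never hitting 2: Σ_s g(28,s) = 77558760
Paths hitting 2: 2^28 - 77558760 = 190876696
P = 190876696/268435456 = 23859587/33554432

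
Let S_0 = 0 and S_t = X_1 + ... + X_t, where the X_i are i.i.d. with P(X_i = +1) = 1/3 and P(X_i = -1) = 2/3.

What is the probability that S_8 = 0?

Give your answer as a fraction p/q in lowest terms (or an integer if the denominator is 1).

Answer: 1120/6561

Derivation:
To be at 0 after 8 steps: need exactly 4 steps of +1 and 4 of -1.
Number of such sequences: C(8,4) = 70
Each has probability (1/3)^4 · (2/3)^4 = 16/6561
P = 70 · 16/6561 = 1120/6561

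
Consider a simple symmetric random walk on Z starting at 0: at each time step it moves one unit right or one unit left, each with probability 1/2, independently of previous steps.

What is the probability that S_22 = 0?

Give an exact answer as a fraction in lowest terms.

To return to 0 after 22 steps: need exactly 11 steps of +1 and 11 of -1.
Favorable paths: C(22,11) = 705432
Total paths: 2^22 = 4194304
P = 705432/4194304 = 88179/524288

Answer: 88179/524288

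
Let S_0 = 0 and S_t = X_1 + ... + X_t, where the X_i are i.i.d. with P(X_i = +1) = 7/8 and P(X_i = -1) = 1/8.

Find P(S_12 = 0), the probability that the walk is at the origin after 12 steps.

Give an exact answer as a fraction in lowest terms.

To be at 0 after 12 steps: need exactly 6 steps of +1 and 6 of -1.
Number of such sequences: C(12,6) = 924
Each has probability (7/8)^6 · (1/8)^6 = 117649/68719476736
P = 924 · 117649/68719476736 = 27176919/17179869184

Answer: 27176919/17179869184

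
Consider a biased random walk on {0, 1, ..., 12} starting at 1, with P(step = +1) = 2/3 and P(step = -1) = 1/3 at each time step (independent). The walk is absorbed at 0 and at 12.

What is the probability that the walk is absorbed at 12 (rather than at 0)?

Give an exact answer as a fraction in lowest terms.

Answer: 2048/4095

Derivation:
Biased walk: p = 2/3, q = 1/3, r = q/p = 1/2
Gambler's ruin: P(hit 12 before 0 | start at 1) = (1 - r^a)/(1 - r^N)
r^1 = 1/2; r^12 = 1/4096
P = (1 - 1/2) / (1 - 1/4096) = 1/2 / 4095/4096 = 2048/4095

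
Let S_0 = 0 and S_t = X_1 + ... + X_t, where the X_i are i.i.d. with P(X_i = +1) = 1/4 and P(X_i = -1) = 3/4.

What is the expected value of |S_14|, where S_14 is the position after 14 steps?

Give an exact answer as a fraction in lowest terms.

Answer: 118302779/16777216

Derivation:
S_14 takes values m ≡ 0 (mod 2) with |m| ≤ 14; P(S_14=m) = C(14,(14+m)/2) · (1/4)^((14+m)/2) · (3/4)^((14-m)/2).
Distribution: P(S=-14)=4782969/268435456, P(S=-12)=11160261/134217728, P(S=-10)=48361131/268435456, P(S=-8)=16120377/67108864, P(S=-6)=59108049/268435456, P(S=-4)=19702683/134217728, P(S=-2)=19702683/268435456, P(S=0)=938223/33554432, P(S=2)=2189187/268435456, P(S=4)=243243/134217728, P(S=6)=81081/268435456, P(S=8)=2457/67108864, P(S=10)=819/268435456, P(S=12)=21/134217728, P(S=14)=1/268435456
E[|S_14|] = Σ_m |m|·P(S_14=m) = 118302779/16777216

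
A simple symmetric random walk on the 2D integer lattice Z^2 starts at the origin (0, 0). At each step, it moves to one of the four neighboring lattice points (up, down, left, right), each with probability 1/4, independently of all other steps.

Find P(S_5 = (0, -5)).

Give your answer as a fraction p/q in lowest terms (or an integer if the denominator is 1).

Answer: 1/1024

Derivation:
Let h be the number of horizontal steps (so 5-h are vertical). To end at (0,-5) need (h+0)/2 right-steps and ((5-h)-5)/2 up-steps.
Sum over h with 0 ≤ h ≤ 0, h ≡ 0 (mod 2), 5-h ≡ 1 (mod 2):
h=0: C(5,0)·C(0,0)·C(5,0) = 1·1·1 = 1
Total favorable: 1
Total paths: 4^5 = 1024
P = 1/1024 = 1/1024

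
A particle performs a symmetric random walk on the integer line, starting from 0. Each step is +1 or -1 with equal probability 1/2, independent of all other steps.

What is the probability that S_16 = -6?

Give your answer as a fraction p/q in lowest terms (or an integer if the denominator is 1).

To reach position -6 after 16 steps: need 5 steps of +1 and 11 of -1.
Favorable paths: C(16,5) = 4368
Total paths: 2^16 = 65536
P = 4368/65536 = 273/4096

Answer: 273/4096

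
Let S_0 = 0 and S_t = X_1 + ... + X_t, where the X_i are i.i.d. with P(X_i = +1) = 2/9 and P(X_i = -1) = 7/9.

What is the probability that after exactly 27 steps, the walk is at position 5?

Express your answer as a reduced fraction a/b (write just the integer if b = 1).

Answer: 62575176862502420480/2153693963075557766310747

Derivation:
To reach position 5 after 27 steps: need 16 steps of +1 and 11 steps of -1.
Number of such sequences: C(27,16) = 13037895
Each has probability (2/9)^16 · (7/9)^11 = 129586085429248/58149737003040059690390169
P = 13037895 · 129586085429248/58149737003040059690390169 = 62575176862502420480/2153693963075557766310747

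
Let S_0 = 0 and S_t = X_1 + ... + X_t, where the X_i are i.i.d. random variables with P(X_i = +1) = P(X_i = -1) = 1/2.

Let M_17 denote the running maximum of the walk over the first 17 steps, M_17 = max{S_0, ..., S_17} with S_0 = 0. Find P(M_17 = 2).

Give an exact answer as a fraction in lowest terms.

Answer: 2431/16384

Derivation:
Let M_17 = max(S_0,...,S_17). Use the reflection principle: for j ≥ 1, #{paths with M_17 ≥ j} = #{S_17 ≥ j} + #{S_17 ≥ j+1}.
By reflection, #{M_17 ≥ 2} = #{S_17 ≥ 2} + #{S_17 ≥ 3} = 41226 + 41226 = 82452.
#{M_17 ≥ 3} = #{S_17 ≥ 3} + #{S_17 ≥ 4} = 41226 + 21778 = 63004.
#{M_17 = 2} = 82452 - 63004 = 19448.
P(M_17 = 2) = 19448/131072 = 2431/16384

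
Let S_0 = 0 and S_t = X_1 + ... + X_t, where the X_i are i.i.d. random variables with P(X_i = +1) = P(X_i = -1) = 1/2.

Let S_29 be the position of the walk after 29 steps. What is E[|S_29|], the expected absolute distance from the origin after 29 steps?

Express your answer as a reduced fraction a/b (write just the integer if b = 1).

Answer: 145422675/33554432

Derivation:
S_29 takes values m ≡ 1 (mod 2) with |m| ≤ 29; P(S_29=m) = C(29,(29+m)/2)/2^29.
Total paths: 2^29 = 536870912
Distribution: P(S=-29)=1/536870912, P(S=-27)=29/536870912, P(S=-25)=406/536870912, P(S=-23)=3654/536870912, P(S=-21)=23751/536870912, P(S=-19)=118755/536870912, P(S=-17)=475020/536870912, P(S=-15)=1560780/536870912, P(S=-13)=4292145/536870912, P(S=-11)=10015005/536870912, P(S=-9)=20030010/536870912, P(S=-7)=34597290/536870912, P(S=-5)=51895935/536870912, P(S=-3)=67863915/536870912, P(S=-1)=77558760/536870912, P(S=1)=77558760/536870912, P(S=3)=67863915/536870912, P(S=5)=51895935/536870912, P(S=7)=34597290/536870912, P(S=9)=20030010/536870912, P(S=11)=10015005/536870912, P(S=13)=4292145/536870912, P(S=15)=1560780/536870912, P(S=17)=475020/536870912, P(S=19)=118755/536870912, P(S=21)=23751/536870912, P(S=23)=3654/536870912, P(S=25)=406/536870912, P(S=27)=29/536870912, P(S=29)=1/536870912
E[|S_29|] = Σ_m |m|·P(S_29=m) = 2326762800/536870912 = 145422675/33554432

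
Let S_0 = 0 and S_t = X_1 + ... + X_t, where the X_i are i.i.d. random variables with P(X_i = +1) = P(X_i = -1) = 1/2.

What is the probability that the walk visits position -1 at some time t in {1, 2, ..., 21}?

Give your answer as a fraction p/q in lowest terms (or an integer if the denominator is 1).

Answer: 436109/524288

Derivation:
Count via complement. Let g(t,s) = #length-t paths at position s with S_1..S_t all ≠ -1.
g(t,s) = g(t-1,s-1) + g(t-1,s+1) for s ≠ -1; g(t,-1) = 0.
t=0: g(0,0)=1
t=1: g(1,1)=1
t=2: g(2,0)=1 g(2,2)=1
t=3: g(3,1)=2 g(3,3)=1
t=4: g(4,0)=2 g(4,2)=3 g(4,4)=1
t=5: g(5,1)=5 g(5,3)=4 g(5,5)=1
t=6: g(6,0)=5 g(6,2)=9 g(6,4)=5 g(6,6)=1
t=7: g(7,1)=14 g(7,3)=14 g(7,5)=6 g(7,7)=1
t=8: g(8,0)=14 g(8,2)=28 g(8,4)=20 g(8,6)=7 g(8,8)=1
t=9: g(9,1)=42 g(9,3)=48 g(9,5)=27 g(9,7)=8 g(9,9)=1
t=10: g(10,0)=42 g(10,2)=90 g(10,4)=75 g(10,6)=35 g(10,8)=9 g(10,10)=1
t=11: g(11,1)=132 g(11,3)=165 g(11,5)=110 g(11,7)=44 g(11,9)=10 g(11,11)=1
t=12: g(12,0)=132 g(12,2)=297 g(12,4)=275 g(12,6)=154 g(12,8)=54 g(12,10)=11 g(12,12)=1
t=13: g(13,1)=429 g(13,3)=572 g(13,5)=429 g(13,7)=208 g(13,9)=65 g(13,11)=12 g(13,13)=1
t=14: g(14,0)=429 g(14,2)=1001 g(14,4)=1001 g(14,6)=637 g(14,8)=273 g(14,10)=77 g(14,12)=13 g(14,14)=1
t=15: g(15,1)=1430 g(15,3)=2002 g(15,5)=1638 g(15,7)=910 g(15,9)=350 g(15,11)=90 g(15,13)=14 g(15,15)=1
t=16: g(16,0)=1430 g(16,2)=3432 g(16,4)=3640 g(16,6)=2548 g(16,8)=1260 g(16,10)=440 g(16,12)=104 g(16,14)=15 g(16,16)=1
t=17: g(17,1)=4862 g(17,3)=7072 g(17,5)=6188 g(17,7)=3808 g(17,9)=1700 g(17,11)=544 g(17,13)=119 g(17,15)=16 g(17,17)=1
t=18: g(18,0)=4862 g(18,2)=11934 g(18,4)=13260 g(18,6)=9996 g(18,8)=5508 g(18,10)=2244 g(18,12)=663 g(18,14)=135 g(18,16)=17 g(18,18)=1
t=19: g(19,1)=16796 g(19,3)=25194 g(19,5)=23256 g(19,7)=15504 g(19,9)=7752 g(19,11)=2907 g(19,13)=798 g(19,15)=152 g(19,17)=18 g(19,19)=1
t=20: g(20,0)=16796 g(20,2)=41990 g(20,4)=48450 g(20,6)=38760 g(20,8)=23256 g(20,10)=10659 g(20,12)=3705 g(20,14)=950 g(20,16)=170 g(20,18)=19 g(20,20)=1
t=21: g(21,1)=58786 g(21,3)=90440 g(21,5)=87210 g(21,7)=62016 g(21,9)=33915 g(21,11)=14364 g(21,13)=4655 g(21,15)=1120 g(21,17)=189 g(21,19)=20 g(21,21)=1
Paths never hitting -1: Σ_s g(21,s) = 352716
Paths hitting -1: 2^21 - 352716 = 1744436
P = 1744436/2097152 = 436109/524288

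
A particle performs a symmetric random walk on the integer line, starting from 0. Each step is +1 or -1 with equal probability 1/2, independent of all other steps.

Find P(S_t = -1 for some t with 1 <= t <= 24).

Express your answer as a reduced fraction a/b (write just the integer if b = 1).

Answer: 3518265/4194304

Derivation:
Count via complement. Let g(t,s) = #length-t paths at position s with S_1..S_t all ≠ -1.
g(t,s) = g(t-1,s-1) + g(t-1,s+1) for s ≠ -1; g(t,-1) = 0.
t=0: g(0,0)=1
t=1: g(1,1)=1
t=2: g(2,0)=1 g(2,2)=1
t=3: g(3,1)=2 g(3,3)=1
t=4: g(4,0)=2 g(4,2)=3 g(4,4)=1
t=5: g(5,1)=5 g(5,3)=4 g(5,5)=1
t=6: g(6,0)=5 g(6,2)=9 g(6,4)=5 g(6,6)=1
t=7: g(7,1)=14 g(7,3)=14 g(7,5)=6 g(7,7)=1
t=8: g(8,0)=14 g(8,2)=28 g(8,4)=20 g(8,6)=7 g(8,8)=1
t=9: g(9,1)=42 g(9,3)=48 g(9,5)=27 g(9,7)=8 g(9,9)=1
t=10: g(10,0)=42 g(10,2)=90 g(10,4)=75 g(10,6)=35 g(10,8)=9 g(10,10)=1
t=11: g(11,1)=132 g(11,3)=165 g(11,5)=110 g(11,7)=44 g(11,9)=10 g(11,11)=1
t=12: g(12,0)=132 g(12,2)=297 g(12,4)=275 g(12,6)=154 g(12,8)=54 g(12,10)=11 g(12,12)=1
t=13: g(13,1)=429 g(13,3)=572 g(13,5)=429 g(13,7)=208 g(13,9)=65 g(13,11)=12 g(13,13)=1
t=14: g(14,0)=429 g(14,2)=1001 g(14,4)=1001 g(14,6)=637 g(14,8)=273 g(14,10)=77 g(14,12)=13 g(14,14)=1
t=15: g(15,1)=1430 g(15,3)=2002 g(15,5)=1638 g(15,7)=910 g(15,9)=350 g(15,11)=90 g(15,13)=14 g(15,15)=1
t=16: g(16,0)=1430 g(16,2)=3432 g(16,4)=3640 g(16,6)=2548 g(16,8)=1260 g(16,10)=440 g(16,12)=104 g(16,14)=15 g(16,16)=1
t=17: g(17,1)=4862 g(17,3)=7072 g(17,5)=6188 g(17,7)=3808 g(17,9)=1700 g(17,11)=544 g(17,13)=119 g(17,15)=16 g(17,17)=1
t=18: g(18,0)=4862 g(18,2)=11934 g(18,4)=13260 g(18,6)=9996 g(18,8)=5508 g(18,10)=2244 g(18,12)=663 g(18,14)=135 g(18,16)=17 g(18,18)=1
t=19: g(19,1)=16796 g(19,3)=25194 g(19,5)=23256 g(19,7)=15504 g(19,9)=7752 g(19,11)=2907 g(19,13)=798 g(19,15)=152 g(19,17)=18 g(19,19)=1
t=20: g(20,0)=16796 g(20,2)=41990 g(20,4)=48450 g(20,6)=38760 g(20,8)=23256 g(20,10)=10659 g(20,12)=3705 g(20,14)=950 g(20,16)=170 g(20,18)=19 g(20,20)=1
t=21: g(21,1)=58786 g(21,3)=90440 g(21,5)=87210 g(21,7)=62016 g(21,9)=33915 g(21,11)=14364 g(21,13)=4655 g(21,15)=1120 g(21,17)=189 g(21,19)=20 g(21,21)=1
t=22: g(22,0)=58786 g(22,2)=149226 g(22,4)=177650 g(22,6)=149226 g(22,8)=95931 g(22,10)=48279 g(22,12)=19019 g(22,14)=5775 g(22,16)=1309 g(22,18)=209 g(22,20)=21 g(22,22)=1
t=23: g(23,1)=208012 g(23,3)=326876 g(23,5)=326876 g(23,7)=245157 g(23,9)=144210 g(23,11)=67298 g(23,13)=24794 g(23,15)=7084 g(23,17)=1518 g(23,19)=230 g(23,21)=22 g(23,23)=1
t=24: g(24,0)=208012 g(24,2)=534888 g(24,4)=653752 g(24,6)=572033 g(24,8)=389367 g(24,10)=211508 g(24,12)=92092 g(24,14)=31878 g(24,16)=8602 g(24,18)=1748 g(24,20)=252 g(24,22)=23 g(24,24)=1
Paths never hitting -1: Σ_s g(24,s) = 2704156
Paths hitting -1: 2^24 - 2704156 = 14073060
P = 14073060/16777216 = 3518265/4194304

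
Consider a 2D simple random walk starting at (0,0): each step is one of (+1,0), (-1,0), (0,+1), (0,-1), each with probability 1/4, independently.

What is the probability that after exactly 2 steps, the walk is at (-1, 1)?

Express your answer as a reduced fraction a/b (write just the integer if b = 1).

Answer: 1/8

Derivation:
Let h be the number of horizontal steps (so 2-h are vertical). To end at (-1,1) need (h-1)/2 right-steps and ((2-h)+1)/2 up-steps.
Sum over h with 1 ≤ h ≤ 1, h ≡ 1 (mod 2), 2-h ≡ 1 (mod 2):
h=1: C(2,1)·C(1,0)·C(1,1) = 2·1·1 = 2
Total favorable: 2
Total paths: 4^2 = 16
P = 2/16 = 1/8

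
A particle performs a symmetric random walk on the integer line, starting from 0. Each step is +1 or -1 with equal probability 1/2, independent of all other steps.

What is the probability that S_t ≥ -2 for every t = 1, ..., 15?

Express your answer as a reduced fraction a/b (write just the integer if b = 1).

Let f(t,s) = #length-t paths at position s with S_1..S_t all ≥ -2.
f(t,s) = f(t-1,s-1) + f(t-1,s+1) for s ≥ -2; f(t,s) = 0 for s < -2.
t=0: f(0,0)=1
t=1: f(1,-1)=1 f(1,1)=1
t=2: f(2,-2)=1 f(2,0)=2 f(2,2)=1
t=3: f(3,-1)=3 f(3,1)=3 f(3,3)=1
t=4: f(4,-2)=3 f(4,0)=6 f(4,2)=4 f(4,4)=1
t=5: f(5,-1)=9 f(5,1)=10 f(5,3)=5 f(5,5)=1
t=6: f(6,-2)=9 f(6,0)=19 f(6,2)=15 f(6,4)=6 f(6,6)=1
t=7: f(7,-1)=28 f(7,1)=34 f(7,3)=21 f(7,5)=7 f(7,7)=1
t=8: f(8,-2)=28 f(8,0)=62 f(8,2)=55 f(8,4)=28 f(8,6)=8 f(8,8)=1
t=9: f(9,-1)=90 f(9,1)=117 f(9,3)=83 f(9,5)=36 f(9,7)=9 f(9,9)=1
t=10: f(10,-2)=90 f(10,0)=207 f(10,2)=200 f(10,4)=119 f(10,6)=45 f(10,8)=10 f(10,10)=1
t=11: f(11,-1)=297 f(11,1)=407 f(11,3)=319 f(11,5)=164 f(11,7)=55 f(11,9)=11 f(11,11)=1
t=12: f(12,-2)=297 f(12,0)=704 f(12,2)=726 f(12,4)=483 f(12,6)=219 f(12,8)=66 f(12,10)=12 f(12,12)=1
t=13: f(13,-1)=1001 f(13,1)=1430 f(13,3)=1209 f(13,5)=702 f(13,7)=285 f(13,9)=78 f(13,11)=13 f(13,13)=1
t=14: f(14,-2)=1001 f(14,0)=2431 f(14,2)=2639 f(14,4)=1911 f(14,6)=987 f(14,8)=363 f(14,10)=91 f(14,12)=14 f(14,14)=1
t=15: f(15,-1)=3432 f(15,1)=5070 f(15,3)=4550 f(15,5)=2898 f(15,7)=1350 f(15,9)=454 f(15,11)=105 f(15,13)=15 f(15,15)=1
Σ_s f(15,s) = 17875
P = 17875/32768 = 17875/32768

Answer: 17875/32768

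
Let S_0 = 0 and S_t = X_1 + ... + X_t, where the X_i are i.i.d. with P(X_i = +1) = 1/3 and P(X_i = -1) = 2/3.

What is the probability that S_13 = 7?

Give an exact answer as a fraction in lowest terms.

Answer: 2288/1594323

Derivation:
To reach position 7 after 13 steps: need 10 steps of +1 and 3 steps of -1.
Number of such sequences: C(13,10) = 286
Each has probability (1/3)^10 · (2/3)^3 = 8/1594323
P = 286 · 8/1594323 = 2288/1594323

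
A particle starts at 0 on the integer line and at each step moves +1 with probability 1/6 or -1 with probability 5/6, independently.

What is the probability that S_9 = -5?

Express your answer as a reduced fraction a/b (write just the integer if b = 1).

To reach position -5 after 9 steps: need 2 steps of +1 and 7 steps of -1.
Number of such sequences: C(9,2) = 36
Each has probability (1/6)^2 · (5/6)^7 = 78125/10077696
P = 36 · 78125/10077696 = 78125/279936

Answer: 78125/279936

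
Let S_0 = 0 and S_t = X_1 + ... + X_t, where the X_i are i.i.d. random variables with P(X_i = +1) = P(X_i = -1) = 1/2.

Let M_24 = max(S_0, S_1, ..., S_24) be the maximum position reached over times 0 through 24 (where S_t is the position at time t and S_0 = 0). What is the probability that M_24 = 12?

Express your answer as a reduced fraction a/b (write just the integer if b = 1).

Let M_24 = max(S_0,...,S_24). Use the reflection principle: for j ≥ 1, #{paths with M_24 ≥ j} = #{S_24 ≥ j} + #{S_24 ≥ j+1}.
By reflection, #{M_24 ≥ 12} = #{S_24 ≥ 12} + #{S_24 ≥ 13} = 190051 + 55455 = 245506.
#{M_24 ≥ 13} = #{S_24 ≥ 13} + #{S_24 ≥ 14} = 55455 + 55455 = 110910.
#{M_24 = 12} = 245506 - 110910 = 134596.
P(M_24 = 12) = 134596/16777216 = 33649/4194304

Answer: 33649/4194304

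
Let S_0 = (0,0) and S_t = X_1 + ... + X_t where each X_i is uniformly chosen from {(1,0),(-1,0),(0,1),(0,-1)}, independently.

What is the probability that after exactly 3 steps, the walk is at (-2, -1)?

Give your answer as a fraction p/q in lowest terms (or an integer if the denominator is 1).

Answer: 3/64

Derivation:
Let h be the number of horizontal steps (so 3-h are vertical). To end at (-2,-1) need (h-2)/2 right-steps and ((3-h)-1)/2 up-steps.
Sum over h with 2 ≤ h ≤ 2, h ≡ 0 (mod 2), 3-h ≡ 1 (mod 2):
h=2: C(3,2)·C(2,0)·C(1,0) = 3·1·1 = 3
Total favorable: 3
Total paths: 4^3 = 64
P = 3/64 = 3/64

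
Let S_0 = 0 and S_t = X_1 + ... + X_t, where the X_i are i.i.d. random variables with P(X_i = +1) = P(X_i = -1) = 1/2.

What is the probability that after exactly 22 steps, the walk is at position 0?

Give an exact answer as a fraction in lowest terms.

To return to 0 after 22 steps: need exactly 11 steps of +1 and 11 of -1.
Favorable paths: C(22,11) = 705432
Total paths: 2^22 = 4194304
P = 705432/4194304 = 88179/524288

Answer: 88179/524288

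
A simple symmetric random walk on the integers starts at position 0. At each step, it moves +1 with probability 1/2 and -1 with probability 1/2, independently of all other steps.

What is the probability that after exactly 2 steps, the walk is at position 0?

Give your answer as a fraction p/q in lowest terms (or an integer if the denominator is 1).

Answer: 1/2

Derivation:
To return to 0 after 2 steps: need exactly 1 step of +1 and 1 of -1.
Favorable paths: C(2,1) = 2
Total paths: 2^2 = 4
P = 2/4 = 1/2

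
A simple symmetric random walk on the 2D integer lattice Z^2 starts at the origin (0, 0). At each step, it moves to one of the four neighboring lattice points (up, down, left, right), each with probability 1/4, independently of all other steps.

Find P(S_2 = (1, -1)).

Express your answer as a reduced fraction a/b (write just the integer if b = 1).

Let h be the number of horizontal steps (so 2-h are vertical). To end at (1,-1) need (h+1)/2 right-steps and ((2-h)-1)/2 up-steps.
Sum over h with 1 ≤ h ≤ 1, h ≡ 1 (mod 2), 2-h ≡ 1 (mod 2):
h=1: C(2,1)·C(1,1)·C(1,0) = 2·1·1 = 2
Total favorable: 2
Total paths: 4^2 = 16
P = 2/16 = 1/8

Answer: 1/8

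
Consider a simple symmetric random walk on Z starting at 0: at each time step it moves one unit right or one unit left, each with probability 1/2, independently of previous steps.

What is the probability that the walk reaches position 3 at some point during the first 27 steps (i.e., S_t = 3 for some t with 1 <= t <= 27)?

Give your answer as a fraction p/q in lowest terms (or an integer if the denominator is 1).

Answer: 19179317/33554432

Derivation:
Count via complement. Let g(t,s) = #length-t paths at position s with S_1..S_t all ≠ 3.
g(t,s) = g(t-1,s-1) + g(t-1,s+1) for s ≠ 3; g(t,3) = 0.
t=0: g(0,0)=1
t=1: g(1,-1)=1 g(1,1)=1
t=2: g(2,-2)=1 g(2,0)=2 g(2,2)=1
t=3: g(3,-3)=1 g(3,-1)=3 g(3,1)=3
t=4: g(4,-4)=1 g(4,-2)=4 g(4,0)=6 g(4,2)=3
t=5: g(5,-5)=1 g(5,-3)=5 g(5,-1)=10 g(5,1)=9
t=6: g(6,-6)=1 g(6,-4)=6 g(6,-2)=15 g(6,0)=19 g(6,2)=9
t=7: g(7,-7)=1 g(7,-5)=7 g(7,-3)=21 g(7,-1)=34 g(7,1)=28
t=8: g(8,-8)=1 g(8,-6)=8 g(8,-4)=28 g(8,-2)=55 g(8,0)=62 g(8,2)=28
t=9: g(9,-9)=1 g(9,-7)=9 g(9,-5)=36 g(9,-3)=83 g(9,-1)=117 g(9,1)=90
t=10: g(10,-10)=1 g(10,-8)=10 g(10,-6)=45 g(10,-4)=119 g(10,-2)=200 g(10,0)=207 g(10,2)=90
t=11: g(11,-11)=1 g(11,-9)=11 g(11,-7)=55 g(11,-5)=164 g(11,-3)=319 g(11,-1)=407 g(11,1)=297
t=12: g(12,-12)=1 g(12,-10)=12 g(12,-8)=66 g(12,-6)=219 g(12,-4)=483 g(12,-2)=726 g(12,0)=704 g(12,2)=297
t=13: g(13,-13)=1 g(13,-11)=13 g(13,-9)=78 g(13,-7)=285 g(13,-5)=702 g(13,-3)=1209 g(13,-1)=1430 g(13,1)=1001
t=14: g(14,-14)=1 g(14,-12)=14 g(14,-10)=91 g(14,-8)=363 g(14,-6)=987 g(14,-4)=1911 g(14,-2)=2639 g(14,0)=2431 g(14,2)=1001
t=15: g(15,-15)=1 g(15,-13)=15 g(15,-11)=105 g(15,-9)=454 g(15,-7)=1350 g(15,-5)=2898 g(15,-3)=4550 g(15,-1)=5070 g(15,1)=3432
t=16: g(16,-16)=1 g(16,-14)=16 g(16,-12)=120 g(16,-10)=559 g(16,-8)=1804 g(16,-6)=4248 g(16,-4)=7448 g(16,-2)=9620 g(16,0)=8502 g(16,2)=3432
t=17: g(17,-17)=1 g(17,-15)=17 g(17,-13)=136 g(17,-11)=679 g(17,-9)=2363 g(17,-7)=6052 g(17,-5)=11696 g(17,-3)=17068 g(17,-1)=18122 g(17,1)=11934
t=18: g(18,-18)=1 g(18,-16)=18 g(18,-14)=153 g(18,-12)=815 g(18,-10)=3042 g(18,-8)=8415 g(18,-6)=17748 g(18,-4)=28764 g(18,-2)=35190 g(18,0)=30056 g(18,2)=11934
t=19: g(19,-19)=1 g(19,-17)=19 g(19,-15)=171 g(19,-13)=968 g(19,-11)=3857 g(19,-9)=11457 g(19,-7)=26163 g(19,-5)=46512 g(19,-3)=63954 g(19,-1)=65246 g(19,1)=41990
t=20: g(20,-20)=1 g(20,-18)=20 g(20,-16)=190 g(20,-14)=1139 g(20,-12)=4825 g(20,-10)=15314 g(20,-8)=37620 g(20,-6)=72675 g(20,-4)=110466 g(20,-2)=129200 g(20,0)=107236 g(20,2)=41990
t=21: g(21,-21)=1 g(21,-19)=21 g(21,-17)=210 g(21,-15)=1329 g(21,-13)=5964 g(21,-11)=20139 g(21,-9)=52934 g(21,-7)=110295 g(21,-5)=183141 g(21,-3)=239666 g(21,-1)=236436 g(21,1)=149226
t=22: g(22,-22)=1 g(22,-20)=22 g(22,-18)=231 g(22,-16)=1539 g(22,-14)=7293 g(22,-12)=26103 g(22,-10)=73073 g(22,-8)=163229 g(22,-6)=293436 g(22,-4)=422807 g(22,-2)=476102 g(22,0)=385662 g(22,2)=149226
t=23: g(23,-23)=1 g(23,-21)=23 g(23,-19)=253 g(23,-17)=1770 g(23,-15)=8832 g(23,-13)=33396 g(23,-11)=99176 g(23,-9)=236302 g(23,-7)=456665 g(23,-5)=716243 g(23,-3)=898909 g(23,-1)=861764 g(23,1)=534888
t=24: g(24,-24)=1 g(24,-22)=24 g(24,-20)=276 g(24,-18)=2023 g(24,-16)=10602 g(24,-14)=42228 g(24,-12)=132572 g(24,-10)=335478 g(24,-8)=692967 g(24,-6)=1172908 g(24,-4)=1615152 g(24,-2)=1760673 g(24,0)=1396652 g(24,2)=534888
t=25: g(25,-25)=1 g(25,-23)=25 g(25,-21)=300 g(25,-19)=2299 g(25,-17)=12625 g(25,-15)=52830 g(25,-13)=174800 g(25,-11)=468050 g(25,-9)=1028445 g(25,-7)=1865875 g(25,-5)=2788060 g(25,-3)=3375825 g(25,-1)=3157325 g(25,1)=1931540
t=26: g(26,-26)=1 g(26,-24)=26 g(26,-22)=325 g(26,-20)=2599 g(26,-18)=14924 g(26,-16)=65455 g(26,-14)=227630 g(26,-12)=642850 g(26,-10)=1496495 g(26,-8)=2894320 g(26,-6)=4653935 g(26,-4)=6163885 g(26,-2)=6533150 g(26,0)=5088865 g(26,2)=1931540
t=27: g(27,-27)=1 g(27,-25)=27 g(27,-23)=351 g(27,-21)=2924 g(27,-19)=17523 g(27,-17)=80379 g(27,-15)=293085 g(27,-13)=870480 g(27,-11)=2139345 g(27,-9)=4390815 g(27,-7)=7548255 g(27,-5)=10817820 g(27,-3)=12697035 g(27,-1)=11622015 g(27,1)=7020405
Paths never hitting 3: Σ_s g(27,s) = 57500460
Paths hitting 3: 2^27 - 57500460 = 76717268
P = 76717268/134217728 = 19179317/33554432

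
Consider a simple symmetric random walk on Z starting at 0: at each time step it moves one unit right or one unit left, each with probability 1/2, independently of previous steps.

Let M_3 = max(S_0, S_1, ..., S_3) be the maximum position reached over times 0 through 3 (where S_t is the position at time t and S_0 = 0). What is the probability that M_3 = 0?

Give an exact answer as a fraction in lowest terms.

Let M_3 = max(S_0,...,S_3). Use the reflection principle: for j ≥ 1, #{paths with M_3 ≥ j} = #{S_3 ≥ j} + #{S_3 ≥ j+1}.
P(M_3 ≥ 0) = 1 since S_0 = 0, so #{M_3 ≥ 0} = 8.
#{M_3 ≥ 1} = #{S_3 ≥ 1} + #{S_3 ≥ 2} = 4 + 1 = 5.
#{M_3 = 0} = 8 - 5 = 3.
P(M_3 = 0) = 3/8 = 3/8

Answer: 3/8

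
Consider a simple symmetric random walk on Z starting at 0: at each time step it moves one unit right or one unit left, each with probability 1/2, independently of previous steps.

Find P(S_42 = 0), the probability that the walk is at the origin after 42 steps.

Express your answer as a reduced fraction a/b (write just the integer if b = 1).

Answer: 67282234305/549755813888

Derivation:
To return to 0 after 42 steps: need exactly 21 steps of +1 and 21 of -1.
Favorable paths: C(42,21) = 538257874440
Total paths: 2^42 = 4398046511104
P = 538257874440/4398046511104 = 67282234305/549755813888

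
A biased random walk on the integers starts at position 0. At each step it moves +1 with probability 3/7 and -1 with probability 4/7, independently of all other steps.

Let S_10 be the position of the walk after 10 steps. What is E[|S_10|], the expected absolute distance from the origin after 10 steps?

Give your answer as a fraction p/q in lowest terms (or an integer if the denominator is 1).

Answer: 109304950/40353607

Derivation:
S_10 takes values m ≡ 0 (mod 2) with |m| ≤ 10; P(S_10=m) = C(10,(10+m)/2) · (3/7)^((10+m)/2) · (4/7)^((10-m)/2).
Distribution: P(S=-10)=1048576/282475249, P(S=-8)=7864320/282475249, P(S=-6)=26542080/282475249, P(S=-4)=53084160/282475249, P(S=-2)=9953280/40353607, P(S=0)=8957952/40353607, P(S=2)=5598720/40353607, P(S=4)=16796160/282475249, P(S=6)=4723920/282475249, P(S=8)=787320/282475249, P(S=10)=59049/282475249
E[|S_10|] = Σ_m |m|·P(S_10=m) = 109304950/40353607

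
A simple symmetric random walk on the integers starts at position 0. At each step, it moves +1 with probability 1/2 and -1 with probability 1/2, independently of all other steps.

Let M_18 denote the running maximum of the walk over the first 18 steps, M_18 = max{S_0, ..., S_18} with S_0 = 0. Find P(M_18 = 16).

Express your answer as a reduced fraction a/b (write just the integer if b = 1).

Answer: 9/131072

Derivation:
Let M_18 = max(S_0,...,S_18). Use the reflection principle: for j ≥ 1, #{paths with M_18 ≥ j} = #{S_18 ≥ j} + #{S_18 ≥ j+1}.
By reflection, #{M_18 ≥ 16} = #{S_18 ≥ 16} + #{S_18 ≥ 17} = 19 + 1 = 20.
#{M_18 ≥ 17} = #{S_18 ≥ 17} + #{S_18 ≥ 18} = 1 + 1 = 2.
#{M_18 = 16} = 20 - 2 = 18.
P(M_18 = 16) = 18/262144 = 9/131072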